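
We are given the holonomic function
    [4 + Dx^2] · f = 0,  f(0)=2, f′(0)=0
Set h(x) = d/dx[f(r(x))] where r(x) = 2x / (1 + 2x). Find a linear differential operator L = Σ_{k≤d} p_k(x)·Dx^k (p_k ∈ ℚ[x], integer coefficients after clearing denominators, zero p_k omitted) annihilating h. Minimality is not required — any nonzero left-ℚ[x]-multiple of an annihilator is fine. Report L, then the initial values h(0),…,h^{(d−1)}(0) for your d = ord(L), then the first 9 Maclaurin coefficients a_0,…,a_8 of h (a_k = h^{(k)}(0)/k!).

f: a_k = 2, 0, -4, 0, 4/3, 0, -8/45, 0, 4/315, …
f∘r: x↦r, Dx↦Dx/r' in L_f ⇒ L₀.
h=h₀': d/dx-closure on L₀ ⇒ L.
L = (40 + 96·x + 96·x^2) + (12 + 72·x + 144·x^2 + 96·x^3)·Dx + (1 + 8·x + 24·x^2 + 32·x^3 + 16·x^4)·Dx^2  (order 2).
h: a_k = 0, -32, 192, -2048/3, 5120/3, -39424/15, -7168/5, 9641984/315, -5292032/35, …
ICs: h(0) = 0, h′(0) = -32.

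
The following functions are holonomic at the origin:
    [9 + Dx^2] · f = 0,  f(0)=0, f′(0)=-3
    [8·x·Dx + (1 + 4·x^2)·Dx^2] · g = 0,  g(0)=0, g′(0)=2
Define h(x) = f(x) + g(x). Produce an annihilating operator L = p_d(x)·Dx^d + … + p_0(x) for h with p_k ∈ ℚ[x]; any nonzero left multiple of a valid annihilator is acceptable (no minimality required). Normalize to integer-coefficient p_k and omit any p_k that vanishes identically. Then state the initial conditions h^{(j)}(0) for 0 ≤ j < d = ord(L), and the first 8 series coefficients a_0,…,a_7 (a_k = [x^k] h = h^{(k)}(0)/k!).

f: a_k = 0, -3, 0, 9/2, 0, -81/40, 0, 243/560, …
g: a_k = 0, 2, 0, -8/3, 0, 32/5, 0, -128/7, …
Sum ⇒ L₀ = lclm(L_f,L_g) in ℚ(x)⟨Dx⟩.
L = (-2808·x + 19008·x^3 + 10368·x^5)·Dx + (9 + 1548·x^2 + 7344·x^4 + 5184·x^6)·Dx^2 + (-312·x + 2112·x^3 + 1152·x^5)·Dx^3 + (1 + 172·x^2 + 816·x^4 + 576·x^6)·Dx^4  (order 4).
h: a_k = 0, -1, 0, 11/6, 0, 35/8, 0, -9997/560, …
ICs: h(0) = 0, h′(0) = -1, h′′(0) = 0, h′′′(0) = 11.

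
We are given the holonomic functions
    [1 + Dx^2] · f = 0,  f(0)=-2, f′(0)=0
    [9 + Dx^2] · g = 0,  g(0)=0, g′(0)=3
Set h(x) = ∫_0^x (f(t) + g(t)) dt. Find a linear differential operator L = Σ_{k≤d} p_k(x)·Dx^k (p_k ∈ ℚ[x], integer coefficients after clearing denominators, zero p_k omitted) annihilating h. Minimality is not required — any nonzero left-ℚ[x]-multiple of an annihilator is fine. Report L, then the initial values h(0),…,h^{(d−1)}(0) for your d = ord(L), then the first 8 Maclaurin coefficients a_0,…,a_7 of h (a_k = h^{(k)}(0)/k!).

f: a_k = -2, 0, 1, 0, -1/12, 0, 1/360, 0, …
g: a_k = 0, 3, 0, -9/2, 0, 81/40, 0, -243/560, …
Weyl lclm of L_f,L_g ⇒ L₀ (ord ≤ 4).
h=∫h₀ ⇒ L = L₀·Dx.
L = 9·Dx + 10·Dx^3 + Dx^5  (order 5).
h: a_k = 0, -2, 3/2, 1/3, -9/8, -1/60, 27/80, 1/2520, …
ICs: h(0) = 0, h′(0) = -2, h′′(0) = 3, h′′′(0) = 2, h′′′′(0) = -27.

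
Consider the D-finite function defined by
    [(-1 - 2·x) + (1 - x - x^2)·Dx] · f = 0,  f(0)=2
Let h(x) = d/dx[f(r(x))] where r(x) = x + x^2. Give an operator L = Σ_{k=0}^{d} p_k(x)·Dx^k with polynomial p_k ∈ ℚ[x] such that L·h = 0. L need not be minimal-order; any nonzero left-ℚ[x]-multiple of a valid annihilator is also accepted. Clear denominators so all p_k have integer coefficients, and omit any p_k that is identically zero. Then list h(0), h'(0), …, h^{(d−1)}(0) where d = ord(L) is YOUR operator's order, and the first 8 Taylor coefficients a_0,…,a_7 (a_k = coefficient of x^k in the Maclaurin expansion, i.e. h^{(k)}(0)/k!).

f: a_k = 2, 2, 4, 6, 10, 16, 26, 42, …
f∘r: x↦r, Dx↦Dx/r' in L_f ⇒ L₀.
h=h₀': d/dx-closure on L₀ ⇒ L.
L = (6 + 24·x + 48·x^2 + 68·x^3 + 84·x^4 + 60·x^5 + 20·x^6) + (-1 - 3·x + 12·x^3 + 25·x^4 + 24·x^5 + 14·x^6 + 4·x^7)·Dx  (order 1).
h: a_k = 2, 12, 42, 128, 370, 1032, 2786, 7376, …
ICs: h(0) = 2.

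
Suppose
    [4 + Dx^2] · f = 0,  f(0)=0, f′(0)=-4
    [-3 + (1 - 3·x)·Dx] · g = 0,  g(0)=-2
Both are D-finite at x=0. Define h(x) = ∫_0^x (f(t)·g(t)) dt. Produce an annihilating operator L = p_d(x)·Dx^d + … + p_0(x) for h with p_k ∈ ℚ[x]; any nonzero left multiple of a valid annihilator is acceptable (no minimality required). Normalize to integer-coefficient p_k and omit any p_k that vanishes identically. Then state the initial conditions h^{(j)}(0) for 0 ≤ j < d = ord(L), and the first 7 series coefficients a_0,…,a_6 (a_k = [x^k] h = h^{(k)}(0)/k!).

L = (-4 + 12·x)·Dx + 6·Dx^2 + (-1 + 3·x)·Dx^3  (order 3).
h: a_k = 0, 0, 4, 8, 50/3, 40, 4508/45, …
ICs: h(0) = 0, h′(0) = 0, h′′(0) = 8.

f: a_k = 0, -4, 0, 8/3, 0, -8/15, 0, …
g: a_k = -2, -6, -18, -54, -162, -486, -1458, …
L₀ := L_f ⊗_s L_g (sym. prod.), ord ≤ 2.
h=∫h₀ ⇒ L = L₀·Dx.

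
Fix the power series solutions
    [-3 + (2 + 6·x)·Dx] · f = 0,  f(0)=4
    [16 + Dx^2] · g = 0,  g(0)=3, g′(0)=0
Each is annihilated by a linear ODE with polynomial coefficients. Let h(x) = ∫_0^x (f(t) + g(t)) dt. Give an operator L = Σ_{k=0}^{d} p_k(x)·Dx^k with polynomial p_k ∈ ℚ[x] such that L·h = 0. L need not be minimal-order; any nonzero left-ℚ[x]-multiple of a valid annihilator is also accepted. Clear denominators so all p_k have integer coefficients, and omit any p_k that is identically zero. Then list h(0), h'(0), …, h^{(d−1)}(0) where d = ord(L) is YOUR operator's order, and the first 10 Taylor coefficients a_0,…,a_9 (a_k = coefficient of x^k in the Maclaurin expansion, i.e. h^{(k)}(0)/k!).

f: a_k = 4, 6, -9/2, 27/4, -405/32, 1701/64, -15309/256, 72171/512, -2814669/8192, 14073345/16384, …
g: a_k = 3, 0, -24, 0, 32, 0, -256/15, 0, 512/105, 0, …
Weyl lclm of L_f,L_g ⇒ L₀ (ord ≤ 3).
∫: right-multiply L₀ by Dx.
L = (-4368 - 18432·x - 27648·x^2)·Dx + (1760 + 17568·x + 55296·x^2 + 55296·x^3)·Dx^2 + (-273 - 1152·x - 1728·x^2)·Dx^3 + (110 + 1098·x + 3456·x^2 + 3456·x^3)·Dx^4  (order 4).
h: a_k = 0, 7, 3, -19/2, 27/16, 619/160, 567/128, -295171/26880, 72171/4096, -291345941/7741440, …
ICs: h(0) = 0, h′(0) = 7, h′′(0) = 6, h′′′(0) = -57.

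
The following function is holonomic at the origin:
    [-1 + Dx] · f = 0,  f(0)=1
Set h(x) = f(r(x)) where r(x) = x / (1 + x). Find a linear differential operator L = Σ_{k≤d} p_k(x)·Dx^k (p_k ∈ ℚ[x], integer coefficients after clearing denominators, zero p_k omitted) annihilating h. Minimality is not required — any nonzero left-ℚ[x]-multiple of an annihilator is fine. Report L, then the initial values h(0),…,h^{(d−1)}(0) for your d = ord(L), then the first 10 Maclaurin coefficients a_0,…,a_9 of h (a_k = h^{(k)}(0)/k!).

f: a_k = 1, 1, 1/2, 1/6, 1/24, 1/120, 1/720, 1/5040, 1/40320, 1/362880, …
f∘r: x↦r, Dx↦Dx/r' in L_f ⇒ L₀.
L = -1 + (1 + 2·x + x^2)·Dx  (order 1).
h: a_k = 1, 1, -1/2, 1/6, 1/24, -19/120, 151/720, -1091/5040, 7841/40320, -56519/362880, …
ICs: h(0) = 1.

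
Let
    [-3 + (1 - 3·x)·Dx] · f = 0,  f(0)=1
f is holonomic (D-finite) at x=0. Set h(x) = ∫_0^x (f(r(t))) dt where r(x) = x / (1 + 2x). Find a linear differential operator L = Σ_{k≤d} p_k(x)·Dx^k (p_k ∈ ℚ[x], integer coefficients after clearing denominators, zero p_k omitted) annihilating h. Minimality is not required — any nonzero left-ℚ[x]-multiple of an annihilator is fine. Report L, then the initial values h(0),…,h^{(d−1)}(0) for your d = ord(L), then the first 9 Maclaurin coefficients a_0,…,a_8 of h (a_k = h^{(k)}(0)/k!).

f: a_k = 1, 3, 9, 27, 81, 243, 729, 2187, 6561, …
h₀=f(r): pull back L_f along r ⇒ L₀.
∫: right-multiply L₀ by Dx.
L = 3·Dx + (-1 - x + 2·x^2)·Dx^2  (order 2).
h: a_k = 0, 1, 3/2, 1, 3/4, 3/5, 1/2, 3/7, 3/8, …
ICs: h(0) = 0, h′(0) = 1.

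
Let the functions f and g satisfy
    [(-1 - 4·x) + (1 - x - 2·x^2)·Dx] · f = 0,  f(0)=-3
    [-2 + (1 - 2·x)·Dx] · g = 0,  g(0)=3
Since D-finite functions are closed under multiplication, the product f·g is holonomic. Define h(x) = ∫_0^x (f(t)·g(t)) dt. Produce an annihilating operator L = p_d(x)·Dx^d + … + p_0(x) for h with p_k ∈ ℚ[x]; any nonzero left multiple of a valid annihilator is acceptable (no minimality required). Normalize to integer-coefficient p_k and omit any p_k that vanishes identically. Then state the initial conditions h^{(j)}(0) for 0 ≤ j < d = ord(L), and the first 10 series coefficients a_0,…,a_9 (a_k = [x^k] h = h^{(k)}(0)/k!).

f: a_k = -3, -3, -9, -15, -33, -63, -129, -255, -513, -1023, …
g: a_k = 3, 6, 12, 24, 48, 96, 192, 384, 768, 1536, …
h₀=f·g: eliminate ⇒ L₀, order ≤ 1·1.
∫: right-multiply L₀ by Dx.
L = (3 + 6·x)·Dx + (-1 + x + 2·x^2)·Dx^2  (order 2).
h: a_k = 0, -9, -27/2, -27, -207/4, -513/5, -405/2, -2817/7, -6399/8, -1593, …
ICs: h(0) = 0, h′(0) = -9.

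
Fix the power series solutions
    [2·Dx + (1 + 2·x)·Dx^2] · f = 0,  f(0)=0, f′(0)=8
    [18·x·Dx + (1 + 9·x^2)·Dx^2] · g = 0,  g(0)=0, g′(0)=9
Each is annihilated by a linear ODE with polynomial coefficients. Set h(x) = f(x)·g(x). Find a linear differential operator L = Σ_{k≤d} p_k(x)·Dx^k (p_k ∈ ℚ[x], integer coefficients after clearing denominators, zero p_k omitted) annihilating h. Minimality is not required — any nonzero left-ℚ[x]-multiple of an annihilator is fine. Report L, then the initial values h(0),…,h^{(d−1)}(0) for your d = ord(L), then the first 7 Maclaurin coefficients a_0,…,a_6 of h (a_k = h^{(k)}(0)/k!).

L = (792 + 3024·x + 22680·x^2 + 102384·x^3 + 174960·x^4 + 151632·x^5 + 104976·x^7)·Dx + (332 + 4752·x + 28908·x^2 + 127008·x^3 + 351216·x^4 + 542376·x^5 + 408240·x^6 + 157464·x^7 + 367416·x^8)·Dx^2 + (44 + 916·x + 6696·x^2 + 27252·x^3 + 85860·x^4 + 193428·x^5 + 279936·x^6 + 224532·x^7 + 157464·x^8 + 209952·x^9)·Dx^3 + (10 + 76·x + 418·x^2 + 1728·x^3 + 5391·x^4 + 12960·x^5 + 24948·x^6 + 34992·x^7 + 29889·x^8 + 26244·x^9 + 26244·x^10)·Dx^4  (order 4).
h: a_k = 0, 0, 72, -72, -120, 72, 5544/5, …
ICs: h(0) = 0, h′(0) = 0, h′′(0) = 144, h′′′(0) = -432.

f: a_k = 0, 8, -8, 32/3, -16, 128/5, -128/3, …
g: a_k = 0, 9, 0, -27, 0, 729/5, 0, …
h₀=f·g: eliminate ⇒ L₀, order ≤ 2·2.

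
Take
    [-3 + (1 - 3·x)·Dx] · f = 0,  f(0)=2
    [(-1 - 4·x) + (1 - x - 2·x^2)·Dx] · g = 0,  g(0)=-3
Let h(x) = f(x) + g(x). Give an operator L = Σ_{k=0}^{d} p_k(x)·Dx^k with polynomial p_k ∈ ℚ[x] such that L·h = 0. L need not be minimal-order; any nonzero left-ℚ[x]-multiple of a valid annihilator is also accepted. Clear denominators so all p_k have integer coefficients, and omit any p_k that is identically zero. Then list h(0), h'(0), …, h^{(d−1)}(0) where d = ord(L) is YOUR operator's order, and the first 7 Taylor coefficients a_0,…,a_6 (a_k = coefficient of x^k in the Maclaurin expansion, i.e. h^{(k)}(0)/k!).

L = (-36·x + 36·x^2 - 36·x^3) + (6 - 6·x - 30·x^2 + 54·x^3 - 72·x^4)·Dx + (-1 + 6·x - 12·x^2 + 8·x^3 + 9·x^4 - 18·x^5)·Dx^2  (order 2).
h: a_k = -1, 3, 9, 39, 129, 423, 1329, …
ICs: h(0) = -1, h′(0) = 3.

f: a_k = 2, 6, 18, 54, 162, 486, 1458, …
g: a_k = -3, -3, -9, -15, -33, -63, -129, …
f+g: L₀ = lclm(L_f,L_g), ord ≤ 1+1.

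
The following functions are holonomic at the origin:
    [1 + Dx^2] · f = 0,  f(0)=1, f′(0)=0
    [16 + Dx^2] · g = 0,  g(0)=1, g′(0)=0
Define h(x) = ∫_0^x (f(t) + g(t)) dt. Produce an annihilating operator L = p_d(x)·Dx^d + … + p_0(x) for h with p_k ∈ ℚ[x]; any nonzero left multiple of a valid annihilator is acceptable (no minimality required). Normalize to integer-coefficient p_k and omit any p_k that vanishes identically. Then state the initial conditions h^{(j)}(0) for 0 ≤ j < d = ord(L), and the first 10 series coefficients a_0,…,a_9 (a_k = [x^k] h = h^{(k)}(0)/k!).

L = 16·Dx + 17·Dx^3 + Dx^5  (order 5).
h: a_k = 0, 2, 0, -17/6, 0, 257/120, 0, -4097/5040, 0, 65537/362880, …
ICs: h(0) = 0, h′(0) = 2, h′′(0) = 0, h′′′(0) = -17, h′′′′(0) = 0.

f: a_k = 1, 0, -1/2, 0, 1/24, 0, -1/720, 0, 1/40320, 0, …
g: a_k = 1, 0, -8, 0, 32/3, 0, -256/45, 0, 512/315, 0, …
L₀ := lclm(L_f,L_g); ord L₀ ≤ 2+2.
h=∫₀ˣh₀: take L = L₀·Dx.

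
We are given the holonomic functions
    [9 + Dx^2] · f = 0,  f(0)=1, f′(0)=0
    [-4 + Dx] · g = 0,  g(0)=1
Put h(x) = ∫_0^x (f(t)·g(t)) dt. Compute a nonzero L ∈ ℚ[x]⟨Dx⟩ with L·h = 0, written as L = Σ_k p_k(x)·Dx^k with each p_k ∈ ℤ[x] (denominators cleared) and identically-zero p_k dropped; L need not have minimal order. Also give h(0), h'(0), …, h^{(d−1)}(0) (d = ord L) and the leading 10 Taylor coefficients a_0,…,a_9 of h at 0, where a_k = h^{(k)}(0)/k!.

L = 25·Dx - 8·Dx^2 + Dx^3  (order 3).
h: a_k = 0, 1, 2, 7/6, -11/6, -527/120, -779/180, -1679/720, -4031/10080, 164833/362880, …
ICs: h(0) = 0, h′(0) = 1, h′′(0) = 4.

f: a_k = 1, 0, -9/2, 0, 27/8, 0, -81/80, 0, 729/4480, 0, …
g: a_k = 1, 4, 8, 32/3, 32/3, 128/15, 256/45, 1024/315, 512/315, 2048/2835, …
Sym-product of L_f,L_g gives L₀ (≤ ord 2).
∫: right-multiply L₀ by Dx.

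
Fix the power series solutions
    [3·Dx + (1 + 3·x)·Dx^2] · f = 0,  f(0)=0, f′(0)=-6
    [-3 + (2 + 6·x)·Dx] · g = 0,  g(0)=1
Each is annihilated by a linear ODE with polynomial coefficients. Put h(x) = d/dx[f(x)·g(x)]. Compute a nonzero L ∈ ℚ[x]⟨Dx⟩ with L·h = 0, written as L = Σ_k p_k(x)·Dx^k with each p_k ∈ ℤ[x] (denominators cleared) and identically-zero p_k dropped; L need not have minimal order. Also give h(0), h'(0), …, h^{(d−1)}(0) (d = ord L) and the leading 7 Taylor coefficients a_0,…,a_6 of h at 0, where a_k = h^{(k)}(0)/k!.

L = 9 + (24 + 72·x)·Dx + (4 + 24·x + 36·x^2)·Dx^2  (order 2).
h: a_k = -6, 0, 27/4, -27, 5751/64, -22599/80, 2218347/2560, …
ICs: h(0) = -6, h′(0) = 0.

f: a_k = 0, -6, 9, -18, 81/2, -486/5, 243, …
g: a_k = 1, 3/2, -9/8, 27/16, -405/128, 1701/256, -15309/1024, …
h₀=f·g: eliminate ⇒ L₀, order ≤ 2·1.
Differentiate: ansatz ord ≤ ord L₀ ⇒ L.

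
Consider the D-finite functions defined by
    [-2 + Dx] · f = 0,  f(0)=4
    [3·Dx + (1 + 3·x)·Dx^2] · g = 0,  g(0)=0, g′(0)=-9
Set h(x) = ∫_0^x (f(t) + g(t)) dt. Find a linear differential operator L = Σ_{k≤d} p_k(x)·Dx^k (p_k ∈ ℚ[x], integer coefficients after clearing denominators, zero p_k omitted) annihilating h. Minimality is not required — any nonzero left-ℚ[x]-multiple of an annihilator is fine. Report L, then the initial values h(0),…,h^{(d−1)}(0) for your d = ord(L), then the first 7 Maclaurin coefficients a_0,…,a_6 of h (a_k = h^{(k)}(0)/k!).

L = (-48 - 36·x)·Dx^2 + (14 - 24·x - 36·x^2)·Dx^3 + (5 + 21·x + 18·x^2)·Dx^4  (order 4).
h: a_k = 0, 4, -1/2, 43/6, -65/12, 761/60, -2171/90, …
ICs: h(0) = 0, h′(0) = 4, h′′(0) = -1, h′′′(0) = 43.

f: a_k = 4, 8, 8, 16/3, 8/3, 16/15, 16/45, …
g: a_k = 0, -9, 27/2, -27, 243/4, -729/5, 729/2, …
Weyl lclm of L_f,L_g ⇒ L₀ (ord ≤ 3).
Integrate: L := L₀·Dx.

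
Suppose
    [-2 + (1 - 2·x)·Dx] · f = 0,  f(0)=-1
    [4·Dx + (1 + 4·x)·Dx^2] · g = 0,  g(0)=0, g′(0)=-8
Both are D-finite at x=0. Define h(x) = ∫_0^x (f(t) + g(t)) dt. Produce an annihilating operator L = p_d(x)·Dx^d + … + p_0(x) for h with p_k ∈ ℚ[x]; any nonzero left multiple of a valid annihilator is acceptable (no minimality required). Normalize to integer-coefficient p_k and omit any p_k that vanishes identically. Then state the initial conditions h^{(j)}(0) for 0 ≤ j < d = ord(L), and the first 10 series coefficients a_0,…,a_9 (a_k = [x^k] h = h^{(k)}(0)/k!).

L = (28 + 16·x)·Dx^2 + (-1 + 40·x + 32·x^2)·Dx^3 + (-1 - 3·x + 6·x^2 + 8·x^3)·Dx^4  (order 4).
h: a_k = 0, -1, -5, 4, -38/3, 112/5, -368/5, 3904/21, -4208/7, 1792, …
ICs: h(0) = 0, h′(0) = -1, h′′(0) = -10, h′′′(0) = 24.

f: a_k = -1, -2, -4, -8, -16, -32, -64, -128, -256, -512, …
g: a_k = 0, -8, 16, -128/3, 128, -2048/5, 4096/3, -32768/7, 16384, -524288/9, …
f+g: L₀ = lclm(L_f,L_g), ord ≤ 1+2.
h=∫₀ˣh₀: take L = L₀·Dx.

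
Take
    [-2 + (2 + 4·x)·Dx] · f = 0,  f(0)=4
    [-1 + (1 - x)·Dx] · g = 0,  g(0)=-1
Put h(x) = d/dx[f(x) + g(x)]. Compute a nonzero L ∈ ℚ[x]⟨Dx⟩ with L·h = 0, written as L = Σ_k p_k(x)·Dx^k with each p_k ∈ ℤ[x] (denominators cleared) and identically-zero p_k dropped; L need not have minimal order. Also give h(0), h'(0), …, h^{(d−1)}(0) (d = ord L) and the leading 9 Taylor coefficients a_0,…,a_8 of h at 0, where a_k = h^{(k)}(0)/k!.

f: a_k = 4, 4, -2, 2, -5/2, 7/2, -21/4, 33/4, -429/32, …
g: a_k = -1, -1, -1, -1, -1, -1, -1, -1, -1, …
L₀ := lclm(L_f,L_g); ord L₀ ≤ 1+1.
Derive L from L₀ (diff closure).
L = (-4 - 2·x) + (-1 - 10·x - 7·x^2)·Dx + (1 + 2·x - x^2 - 2·x^3)·Dx^2  (order 2).
h: a_k = 3, -6, 3, -14, 25/2, -75/2, 203/4, -461/4, 6147/32, …
ICs: h(0) = 3, h′(0) = -6.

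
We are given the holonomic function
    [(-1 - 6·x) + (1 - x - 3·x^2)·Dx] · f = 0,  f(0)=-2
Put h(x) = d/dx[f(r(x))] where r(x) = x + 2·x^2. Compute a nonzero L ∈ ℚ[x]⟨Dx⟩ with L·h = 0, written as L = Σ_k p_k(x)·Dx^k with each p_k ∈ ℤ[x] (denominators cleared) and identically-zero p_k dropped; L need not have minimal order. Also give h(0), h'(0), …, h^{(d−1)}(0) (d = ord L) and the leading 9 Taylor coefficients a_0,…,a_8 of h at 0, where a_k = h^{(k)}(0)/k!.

L = (12 + 102·x + 366·x^2 + 1008·x^3 + 2808·x^4 + 4320·x^5 + 2880·x^6) + (-1 - 9·x - 21·x^2 + 50·x^3 + 360·x^4 + 792·x^5 + 1008·x^6 + 576·x^7)·Dx  (order 1).
h: a_k = -2, -24, -138, -616, -2760, -12108, -50246, -205920, -832230, …
ICs: h(0) = -2.

f: a_k = -2, -2, -8, -14, -38, -80, -194, -434, -1016, …
f∘r: x↦r, Dx↦Dx/r' in L_f ⇒ L₀.
Differentiate: ansatz ord ≤ ord L₀ ⇒ L.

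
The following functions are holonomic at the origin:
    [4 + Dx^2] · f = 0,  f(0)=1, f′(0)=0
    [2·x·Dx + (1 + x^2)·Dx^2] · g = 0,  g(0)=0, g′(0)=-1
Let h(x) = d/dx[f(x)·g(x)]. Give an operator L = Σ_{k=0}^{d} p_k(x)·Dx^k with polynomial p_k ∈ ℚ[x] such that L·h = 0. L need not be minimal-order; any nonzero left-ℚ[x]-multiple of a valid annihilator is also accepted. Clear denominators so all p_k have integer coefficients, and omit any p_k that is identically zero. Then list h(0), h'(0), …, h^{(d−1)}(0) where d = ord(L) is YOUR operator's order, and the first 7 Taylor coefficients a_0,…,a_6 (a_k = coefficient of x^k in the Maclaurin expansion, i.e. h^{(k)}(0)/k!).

L = (512 + 1824·x^2 + 2768·x^4 + 1920·x^6 + 912·x^8 + 320·x^10 + 64·x^12) + (248·x + 944·x^3 + 1240·x^5 + 800·x^7 + 320·x^9 + 64·x^11)·Dx + (168 + 652·x^2 + 1080·x^4 + 892·x^6 + 488·x^8 + 176·x^10 + 32·x^12)·Dx^2 + (62·x + 236·x^3 + 310·x^5 + 200·x^7 + 80·x^9 + 16·x^11)·Dx^3 + (10 + 49·x^2 + 97·x^4 + 103·x^6 + 65·x^8 + 24·x^10 + 4·x^12)·Dx^4  (order 4).
h: a_k = -1, 0, 7, 0, -23/3, 0, 269/45, …
ICs: h(0) = -1, h′(0) = 0, h′′(0) = 14, h′′′(0) = 0.

f: a_k = 1, 0, -2, 0, 2/3, 0, -4/45, …
g: a_k = 0, -1, 0, 1/3, 0, -1/5, 0, …
Product ⇒ symmetric product L₀, ord ≤ 4.
h=h₀': d/dx-closure on L₀ ⇒ L.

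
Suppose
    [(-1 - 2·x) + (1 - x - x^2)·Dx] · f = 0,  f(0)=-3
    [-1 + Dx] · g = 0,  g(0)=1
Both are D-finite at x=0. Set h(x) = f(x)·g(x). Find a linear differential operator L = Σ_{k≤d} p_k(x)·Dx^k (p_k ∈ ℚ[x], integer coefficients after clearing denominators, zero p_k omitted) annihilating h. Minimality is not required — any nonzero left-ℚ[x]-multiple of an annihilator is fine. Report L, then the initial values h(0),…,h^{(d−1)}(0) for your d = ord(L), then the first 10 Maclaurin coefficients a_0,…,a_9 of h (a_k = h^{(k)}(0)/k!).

f: a_k = -3, -3, -6, -9, -15, -24, -39, -63, -102, -165, …
g: a_k = 1, 1, 1/2, 1/6, 1/24, 1/120, 1/720, 1/5040, 1/40320, 1/362880, …
Sym-product of L_f,L_g gives L₀ (≤ ord 1).
L = (2 + x - x^2) + (-1 + x + x^2)·Dx  (order 1).
h: a_k = -3, -6, -21/2, -17, -221/8, -893/20, -17347/240, -98221/840, -2542969/13440, -2645039/8640, …
ICs: h(0) = -3.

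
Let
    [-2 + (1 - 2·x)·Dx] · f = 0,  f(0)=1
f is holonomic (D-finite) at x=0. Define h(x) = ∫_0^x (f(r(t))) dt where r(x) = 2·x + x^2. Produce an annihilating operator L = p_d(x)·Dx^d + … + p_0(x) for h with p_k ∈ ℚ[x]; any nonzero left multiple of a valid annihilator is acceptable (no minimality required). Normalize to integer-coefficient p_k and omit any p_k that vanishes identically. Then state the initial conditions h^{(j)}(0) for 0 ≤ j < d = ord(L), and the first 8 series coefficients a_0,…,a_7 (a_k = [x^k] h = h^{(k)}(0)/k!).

f: a_k = 1, 2, 4, 8, 16, 32, 64, 128, …
Substitute x→r, Dx→(1/r')Dx; clear ⇒ L₀.
h=∫₀ˣh₀: take L = L₀·Dx.
L = (4 + 4·x)·Dx + (-1 + 4·x + 2·x^2)·Dx^2  (order 2).
h: a_k = 0, 1, 2, 6, 20, 356/5, 264, 7048/7, …
ICs: h(0) = 0, h′(0) = 1.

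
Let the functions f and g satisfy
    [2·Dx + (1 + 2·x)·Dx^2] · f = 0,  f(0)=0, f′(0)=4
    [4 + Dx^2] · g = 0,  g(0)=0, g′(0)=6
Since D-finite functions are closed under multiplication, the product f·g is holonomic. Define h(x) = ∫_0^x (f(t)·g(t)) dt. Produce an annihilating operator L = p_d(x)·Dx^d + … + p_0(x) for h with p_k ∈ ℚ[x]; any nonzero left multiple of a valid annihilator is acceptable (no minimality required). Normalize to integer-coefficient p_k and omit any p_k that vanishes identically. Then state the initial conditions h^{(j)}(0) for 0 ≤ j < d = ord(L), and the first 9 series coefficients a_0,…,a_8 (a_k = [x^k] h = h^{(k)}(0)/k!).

f: a_k = 0, 4, -4, 16/3, -8, 64/5, -64/3, 256/7, -64, …
g: a_k = 0, 6, 0, -4, 0, 4/5, 0, -8/105, 0, …
f·g: L₀ = L_f ⊗_s L_g, ord ≤ 2·2.
∫: right-multiply L₀ by Dx.
L = (-48 + 192·x + 1216·x^2 + 2048·x^3 + 1024·x^4)·Dx + (32 + 320·x + 768·x^2 + 512·x^3)·Dx^2 + (160·x + 672·x^2 + 1024·x^3 + 512·x^4)·Dx^3 + (8 + 80·x + 192·x^2 + 128·x^3)·Dx^4 + (3 + 28·x + 92·x^2 + 128·x^3 + 64·x^4)·Dx^5  (order 5).
h: a_k = 0, 0, 0, 8, -6, 16/5, -16/3, 176/21, -62/5, …
ICs: h(0) = 0, h′(0) = 0, h′′(0) = 0, h′′′(0) = 48, h′′′′(0) = -144.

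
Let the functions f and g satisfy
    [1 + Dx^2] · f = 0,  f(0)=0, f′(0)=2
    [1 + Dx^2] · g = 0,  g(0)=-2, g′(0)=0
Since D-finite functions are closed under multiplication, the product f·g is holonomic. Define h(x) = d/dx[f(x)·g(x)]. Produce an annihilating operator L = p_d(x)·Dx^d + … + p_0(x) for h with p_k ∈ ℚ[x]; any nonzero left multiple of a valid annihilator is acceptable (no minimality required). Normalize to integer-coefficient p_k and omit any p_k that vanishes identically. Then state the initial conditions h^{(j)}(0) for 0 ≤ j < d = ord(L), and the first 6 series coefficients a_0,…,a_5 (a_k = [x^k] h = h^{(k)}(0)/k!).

f: a_k = 0, 2, 0, -1/3, 0, 1/60, …
g: a_k = -2, 0, 1, 0, -1/12, 0, …
L₀ := L_f ⊗_s L_g (sym. prod.), ord ≤ 4.
h₀' ⇒ L via d/dx closure of L₀.
L = 4 + Dx^2  (order 2).
h: a_k = -4, 0, 8, 0, -8/3, 0, …
ICs: h(0) = -4, h′(0) = 0.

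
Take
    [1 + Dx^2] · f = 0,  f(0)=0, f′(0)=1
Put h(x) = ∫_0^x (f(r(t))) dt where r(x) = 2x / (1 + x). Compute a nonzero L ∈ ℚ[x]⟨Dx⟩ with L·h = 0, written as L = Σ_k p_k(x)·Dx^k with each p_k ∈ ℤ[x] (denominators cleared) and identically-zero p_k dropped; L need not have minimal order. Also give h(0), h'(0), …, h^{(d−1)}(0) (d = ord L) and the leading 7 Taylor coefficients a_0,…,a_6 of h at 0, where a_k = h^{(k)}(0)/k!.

L = 4·Dx + (2 + 6·x + 6·x^2 + 2·x^3)·Dx^2 + (1 + 4·x + 6·x^2 + 4·x^3 + x^4)·Dx^3  (order 3).
h: a_k = 0, 0, 1, -2/3, 1/6, 2/5, -43/45, …
ICs: h(0) = 0, h′(0) = 0, h′′(0) = 2.

f: a_k = 0, 1, 0, -1/6, 0, 1/120, 0, …
Substitute x→r, Dx→(1/r')Dx; clear ⇒ L₀.
h=∫₀ˣh₀: take L = L₀·Dx.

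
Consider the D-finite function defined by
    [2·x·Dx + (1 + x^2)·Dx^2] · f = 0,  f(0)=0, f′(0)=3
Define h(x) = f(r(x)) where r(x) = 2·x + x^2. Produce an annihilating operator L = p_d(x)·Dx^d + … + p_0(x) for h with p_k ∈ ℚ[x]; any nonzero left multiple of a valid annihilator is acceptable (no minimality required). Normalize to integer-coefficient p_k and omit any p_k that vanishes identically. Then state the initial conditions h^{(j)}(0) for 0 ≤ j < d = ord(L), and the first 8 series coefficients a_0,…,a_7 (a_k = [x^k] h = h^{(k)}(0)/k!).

L = (-1 + 8·x + 16·x^2 + 12·x^3 + 3·x^4)·Dx + (1 + x + 4·x^2 + 8·x^3 + 5·x^4 + x^5)·Dx^2  (order 2).
h: a_k = 0, 6, 3, -8, -12, 66/5, 47, -48/7, …
ICs: h(0) = 0, h′(0) = 6.

f: a_k = 0, 3, 0, -1, 0, 3/5, 0, -3/7, …
Substitute x→r, Dx→(1/r')Dx; clear ⇒ L₀.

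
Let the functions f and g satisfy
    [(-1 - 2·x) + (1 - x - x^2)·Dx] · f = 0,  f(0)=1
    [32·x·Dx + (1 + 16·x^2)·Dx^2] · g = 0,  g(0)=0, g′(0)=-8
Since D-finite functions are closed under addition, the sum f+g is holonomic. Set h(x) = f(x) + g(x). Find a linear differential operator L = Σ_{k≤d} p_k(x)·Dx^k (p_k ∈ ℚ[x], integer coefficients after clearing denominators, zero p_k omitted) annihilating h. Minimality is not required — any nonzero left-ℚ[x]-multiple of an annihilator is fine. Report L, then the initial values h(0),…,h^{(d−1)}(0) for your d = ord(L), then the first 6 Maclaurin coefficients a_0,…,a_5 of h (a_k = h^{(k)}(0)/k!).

L = (-64 + 256·x + 3904·x^2 + 6912·x^3 + 9696·x^4 + 1536·x^6)·Dx + (25 + 24·x - 542·x^2 + 780·x^3 + 6800·x^4 + 6560·x^5 + 768·x^6 + 1536·x^7)·Dx^2 + (-2 - 17·x - 62·x^2 - 202·x^3 - 445·x^4 + 1136·x^5 + 576·x^6 + 256·x^7 + 256·x^8)·Dx^3  (order 3).
h: a_k = 1, -7, 2, 137/3, 5, -2008/5, …
ICs: h(0) = 1, h′(0) = -7, h′′(0) = 4.

f: a_k = 1, 1, 2, 3, 5, 8, …
g: a_k = 0, -8, 0, 128/3, 0, -2048/5, …
Sum ⇒ L₀ = lclm(L_f,L_g) in ℚ(x)⟨Dx⟩.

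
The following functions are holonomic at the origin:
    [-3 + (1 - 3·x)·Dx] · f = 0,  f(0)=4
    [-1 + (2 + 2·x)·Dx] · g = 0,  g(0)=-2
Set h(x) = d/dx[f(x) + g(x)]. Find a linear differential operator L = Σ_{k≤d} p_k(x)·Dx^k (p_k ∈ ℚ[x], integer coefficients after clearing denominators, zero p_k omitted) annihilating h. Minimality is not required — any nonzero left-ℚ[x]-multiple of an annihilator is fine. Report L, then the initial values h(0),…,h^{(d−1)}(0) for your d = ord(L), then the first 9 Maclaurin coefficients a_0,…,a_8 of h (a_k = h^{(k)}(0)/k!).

L = (-126 - 54·x) + (-213 - 450·x - 189·x^2)·Dx + (26 - 34·x - 114·x^2 - 54·x^3)·Dx^2  (order 2).
h: a_k = 11, 145/2, 2589/8, 20741/16, 622045/128, 4479039/256, 62705433/1024, 429982125/2048, 23219005149/32768, …
ICs: h(0) = 11, h′(0) = 145/2.

f: a_k = 4, 12, 36, 108, 324, 972, 2916, 8748, 26244, …
g: a_k = -2, -1, 1/4, -1/8, 5/64, -7/128, 21/512, -33/1024, 429/16384, …
h₀=f+g: left-lcm gives L₀, ord ≤ 2.
Differentiate: ansatz ord ≤ ord L₀ ⇒ L.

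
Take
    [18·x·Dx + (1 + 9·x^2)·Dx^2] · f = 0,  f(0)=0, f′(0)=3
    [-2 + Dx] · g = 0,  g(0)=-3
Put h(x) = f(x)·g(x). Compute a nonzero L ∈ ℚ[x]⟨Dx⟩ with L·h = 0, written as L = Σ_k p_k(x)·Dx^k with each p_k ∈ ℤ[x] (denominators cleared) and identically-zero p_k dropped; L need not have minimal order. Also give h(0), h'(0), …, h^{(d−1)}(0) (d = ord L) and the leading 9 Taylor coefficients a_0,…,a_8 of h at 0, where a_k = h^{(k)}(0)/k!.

f: a_k = 0, 3, 0, -9, 0, 243/5, 0, -2187/7, 0, …
g: a_k = -3, -6, -6, -4, -2, -4/5, -4/15, -8/105, -2/105, …
h₀=f·g: eliminate ⇒ L₀, order ≤ 2·1.
L = (4 - 36·x + 36·x^2) + (-4 + 18·x - 36·x^2)·Dx + (1 + 9·x^2)·Dx^2  (order 2).
h: a_k = 0, -9, -18, 9, 42, -489/5, -258, 23201/35, 11810/7, …
ICs: h(0) = 0, h′(0) = -9.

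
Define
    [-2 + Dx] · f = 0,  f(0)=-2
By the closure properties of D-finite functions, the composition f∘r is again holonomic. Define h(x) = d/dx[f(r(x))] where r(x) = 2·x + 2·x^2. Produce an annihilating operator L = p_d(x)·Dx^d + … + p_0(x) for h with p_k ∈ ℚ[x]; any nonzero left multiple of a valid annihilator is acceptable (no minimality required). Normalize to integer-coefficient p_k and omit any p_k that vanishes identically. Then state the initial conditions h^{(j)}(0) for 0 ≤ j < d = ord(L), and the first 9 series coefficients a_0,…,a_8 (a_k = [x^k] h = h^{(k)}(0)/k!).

L = (6 + 16·x + 16·x^2) + (-1 - 2·x)·Dx  (order 1).
h: a_k = -8, -48, -160, -1216/3, -832, -22144/15, -104192/45, -23040/7, -1351936/315, …
ICs: h(0) = -8.

f: a_k = -2, -4, -4, -8/3, -4/3, -8/15, -8/45, -16/315, -4/315, …
Change of var in L_f (x↦r) gives L₀.
h₀' ⇒ L via d/dx closure of L₀.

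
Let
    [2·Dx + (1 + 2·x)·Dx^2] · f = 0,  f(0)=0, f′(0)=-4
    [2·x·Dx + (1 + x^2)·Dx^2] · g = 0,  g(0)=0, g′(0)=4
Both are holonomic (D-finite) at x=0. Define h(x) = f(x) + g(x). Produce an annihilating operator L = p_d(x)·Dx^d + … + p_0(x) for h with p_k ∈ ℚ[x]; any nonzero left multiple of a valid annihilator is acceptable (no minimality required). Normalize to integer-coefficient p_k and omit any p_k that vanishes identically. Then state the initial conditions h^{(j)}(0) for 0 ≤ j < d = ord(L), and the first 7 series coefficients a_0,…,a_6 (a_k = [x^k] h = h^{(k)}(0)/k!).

L = (-2 - 12·x + 6·x^2 + 4·x^3)·Dx + (-5 - 4·x - 9·x^2 + 12·x^3 + 8·x^4)·Dx^2 + (-1 - x + 2·x^2 + x^3 + 3·x^4 + 2·x^5)·Dx^3  (order 3).
h: a_k = 0, 0, 4, -20/3, 8, -12, 64/3, …
ICs: h(0) = 0, h′(0) = 0, h′′(0) = 8.

f: a_k = 0, -4, 4, -16/3, 8, -64/5, 64/3, …
g: a_k = 0, 4, 0, -4/3, 0, 4/5, 0, …
h₀=f+g: left-lcm gives L₀, ord ≤ 4.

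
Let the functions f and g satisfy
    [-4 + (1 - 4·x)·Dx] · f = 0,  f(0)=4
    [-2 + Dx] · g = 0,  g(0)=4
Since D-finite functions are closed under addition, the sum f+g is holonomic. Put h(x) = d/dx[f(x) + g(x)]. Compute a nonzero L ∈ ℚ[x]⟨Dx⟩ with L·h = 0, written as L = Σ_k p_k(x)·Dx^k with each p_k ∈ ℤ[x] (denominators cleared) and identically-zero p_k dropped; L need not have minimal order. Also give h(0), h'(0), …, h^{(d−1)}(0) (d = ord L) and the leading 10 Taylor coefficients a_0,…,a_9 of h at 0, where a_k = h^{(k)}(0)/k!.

f: a_k = 4, 16, 64, 256, 1024, 4096, 16384, 65536, 262144, 1048576, …
g: a_k = 4, 8, 8, 16/3, 8/3, 16/15, 16/45, 32/315, 8/315, 16/2835, …
Sum ⇒ L₀ = lclm(L_f,L_g) in ℚ(x)⟨Dx⟩.
Derive L from L₀ (diff closure).
L = (80 + 64·x) + (-46 - 16·x + 32·x^2)·Dx + (3 - 8·x - 16·x^2)·Dx^2  (order 2).
h: a_k = 24, 144, 784, 12320/3, 61456/3, 1474592/15, 20643872/45, 660602944/315, 2972712976/315, 118908518432/2835, …
ICs: h(0) = 24, h′(0) = 144.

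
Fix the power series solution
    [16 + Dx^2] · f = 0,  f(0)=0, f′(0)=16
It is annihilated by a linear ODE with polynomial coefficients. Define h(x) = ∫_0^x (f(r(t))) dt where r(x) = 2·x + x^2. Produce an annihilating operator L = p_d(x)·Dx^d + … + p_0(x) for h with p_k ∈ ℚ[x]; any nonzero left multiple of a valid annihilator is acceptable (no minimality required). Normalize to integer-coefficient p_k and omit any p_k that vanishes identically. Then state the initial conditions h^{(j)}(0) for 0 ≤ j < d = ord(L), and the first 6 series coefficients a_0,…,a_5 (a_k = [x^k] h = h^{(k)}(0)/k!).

L = (64 + 192·x + 192·x^2 + 64·x^3)·Dx - Dx^2 + (1 + x)·Dx^3  (order 3).
h: a_k = 0, 0, 16, 16/3, -256/3, -512/5, …
ICs: h(0) = 0, h′(0) = 0, h′′(0) = 32.

f: a_k = 0, 16, 0, -128/3, 0, 512/15, …
Substitute x→r, Dx→(1/r')Dx; clear ⇒ L₀.
h=∫h₀ ⇒ L = L₀·Dx.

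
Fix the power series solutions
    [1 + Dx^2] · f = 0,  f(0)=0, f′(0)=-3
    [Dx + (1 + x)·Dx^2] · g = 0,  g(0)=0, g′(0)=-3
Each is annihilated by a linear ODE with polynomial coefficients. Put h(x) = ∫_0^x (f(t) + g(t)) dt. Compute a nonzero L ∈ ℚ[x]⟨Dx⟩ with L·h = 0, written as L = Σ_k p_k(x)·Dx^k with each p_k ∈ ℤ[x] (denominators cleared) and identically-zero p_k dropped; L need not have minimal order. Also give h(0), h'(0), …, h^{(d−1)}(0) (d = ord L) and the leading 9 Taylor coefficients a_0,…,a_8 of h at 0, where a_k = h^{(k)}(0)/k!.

f: a_k = 0, -3, 0, 1/2, 0, -1/40, 0, 1/1680, 0, …
g: a_k = 0, -3, 3/2, -1, 3/4, -3/5, 1/2, -3/7, 3/8, …
Sum ⇒ L₀ = lclm(L_f,L_g) in ℚ(x)⟨Dx⟩.
h=∫h₀ ⇒ L = L₀·Dx.
L = (7 + 2·x + x^2)·Dx^2 + (3 + 5·x + 3·x^2 + x^3)·Dx^3 + (7 + 2·x + x^2)·Dx^4 + (3 + 5·x + 3·x^2 + x^3)·Dx^5  (order 5).
h: a_k = 0, 0, -3, 1/2, -1/8, 3/20, -5/48, 1/14, -719/13440, …
ICs: h(0) = 0, h′(0) = 0, h′′(0) = -6, h′′′(0) = 3, h′′′′(0) = -3.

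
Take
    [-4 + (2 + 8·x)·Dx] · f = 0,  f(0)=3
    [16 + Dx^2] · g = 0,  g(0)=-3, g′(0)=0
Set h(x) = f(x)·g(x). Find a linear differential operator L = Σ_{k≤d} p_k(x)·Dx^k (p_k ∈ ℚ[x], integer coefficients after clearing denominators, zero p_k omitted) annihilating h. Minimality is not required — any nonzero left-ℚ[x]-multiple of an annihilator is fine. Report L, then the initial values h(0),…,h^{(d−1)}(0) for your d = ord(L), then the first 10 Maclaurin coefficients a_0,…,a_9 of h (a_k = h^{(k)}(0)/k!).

f: a_k = 3, 6, -6, 12, -30, 84, -252, 792, -2574, 8580, …
g: a_k = -3, 0, 24, 0, -32, 0, 256/15, 0, -512/105, 0, …
f·g: L₀ = L_f ⊗_s L_g, ord ≤ 1·2.
L = (28 + 128·x + 256·x^2) + (-4 - 16·x)·Dx + (1 + 8·x + 16·x^2)·Dx^2  (order 2).
h: a_k = -9, -18, 90, 108, -150, -156, 1396/5, -3208/5, 88094/35, -323556/35, …
ICs: h(0) = -9, h′(0) = -18.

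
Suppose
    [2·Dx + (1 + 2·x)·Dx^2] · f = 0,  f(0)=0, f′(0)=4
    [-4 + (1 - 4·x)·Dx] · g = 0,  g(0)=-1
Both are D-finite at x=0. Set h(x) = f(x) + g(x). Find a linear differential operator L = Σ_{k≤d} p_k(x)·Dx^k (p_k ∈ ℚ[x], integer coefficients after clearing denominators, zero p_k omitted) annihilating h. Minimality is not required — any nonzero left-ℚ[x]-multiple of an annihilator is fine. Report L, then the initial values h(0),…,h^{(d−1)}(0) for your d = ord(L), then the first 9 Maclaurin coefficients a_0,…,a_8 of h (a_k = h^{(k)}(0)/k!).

L = (-128 - 64·x)·Dx + (-44 - 224·x - 128·x^2)·Dx^2 + (5 - 6·x - 48·x^2 - 32·x^3)·Dx^3  (order 3).
h: a_k = -1, 0, -20, -176/3, -264, -5056/5, -12352/3, -114432/7, -65600, …
ICs: h(0) = -1, h′(0) = 0, h′′(0) = -40.

f: a_k = 0, 4, -4, 16/3, -8, 64/5, -64/3, 256/7, -64, …
g: a_k = -1, -4, -16, -64, -256, -1024, -4096, -16384, -65536, …
Weyl lclm of L_f,L_g ⇒ L₀ (ord ≤ 3).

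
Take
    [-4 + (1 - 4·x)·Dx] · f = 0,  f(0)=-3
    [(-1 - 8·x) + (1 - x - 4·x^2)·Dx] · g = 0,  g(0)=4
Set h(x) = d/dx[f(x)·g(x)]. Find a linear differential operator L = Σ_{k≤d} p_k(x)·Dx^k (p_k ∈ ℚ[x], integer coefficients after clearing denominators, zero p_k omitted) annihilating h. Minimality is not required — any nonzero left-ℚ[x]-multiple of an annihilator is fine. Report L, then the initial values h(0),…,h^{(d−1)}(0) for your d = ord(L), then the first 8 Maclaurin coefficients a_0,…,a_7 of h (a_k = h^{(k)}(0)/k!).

L = (50 - 96·x - 480·x^2 + 3072·x^4) + (-5 + 25·x + 48·x^2 - 320·x^3 + 768·x^5)·Dx  (order 1).
h: a_k = -60, -600, -3924, -22320, -115500, -567432, -2685060, -12386400, …
ICs: h(0) = -60.

f: a_k = -3, -12, -48, -192, -768, -3072, -12288, -49152, …
g: a_k = 4, 4, 20, 36, 116, 260, 724, 1764, …
Sym-product of L_f,L_g gives L₀ (≤ ord 1).
Differentiate: ansatz ord ≤ ord L₀ ⇒ L.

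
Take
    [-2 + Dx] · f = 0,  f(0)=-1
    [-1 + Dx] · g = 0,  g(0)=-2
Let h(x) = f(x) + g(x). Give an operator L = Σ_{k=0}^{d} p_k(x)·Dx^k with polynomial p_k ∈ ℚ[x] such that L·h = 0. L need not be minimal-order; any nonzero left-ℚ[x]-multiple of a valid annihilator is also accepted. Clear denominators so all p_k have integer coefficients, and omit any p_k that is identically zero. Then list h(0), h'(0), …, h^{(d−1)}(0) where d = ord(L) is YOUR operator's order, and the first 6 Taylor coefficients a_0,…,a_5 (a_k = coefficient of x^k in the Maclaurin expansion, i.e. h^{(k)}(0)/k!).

L = 2 - 3·Dx + Dx^2  (order 2).
h: a_k = -3, -4, -3, -5/3, -3/4, -17/60, …
ICs: h(0) = -3, h′(0) = -4.

f: a_k = -1, -2, -2, -4/3, -2/3, -4/15, …
g: a_k = -2, -2, -1, -1/3, -1/12, -1/60, …
h₀=f+g: left-lcm gives L₀, ord ≤ 2.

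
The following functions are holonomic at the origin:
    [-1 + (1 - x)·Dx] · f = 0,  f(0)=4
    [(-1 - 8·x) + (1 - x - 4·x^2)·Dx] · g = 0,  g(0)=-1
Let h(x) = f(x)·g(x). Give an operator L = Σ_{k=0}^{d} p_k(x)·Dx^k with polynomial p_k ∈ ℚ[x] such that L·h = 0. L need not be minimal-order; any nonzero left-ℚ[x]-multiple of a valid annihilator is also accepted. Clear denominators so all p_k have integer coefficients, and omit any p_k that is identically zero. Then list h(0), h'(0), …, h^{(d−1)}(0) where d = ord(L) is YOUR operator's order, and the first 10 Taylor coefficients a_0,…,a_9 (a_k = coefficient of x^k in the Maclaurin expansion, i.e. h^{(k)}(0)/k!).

L = (-2 - 6·x + 12·x^2) + (1 - 2·x - 3·x^2 + 4·x^3)·Dx  (order 1).
h: a_k = -4, -8, -28, -64, -180, -440, -1164, -2928, -7588, -19304, …
ICs: h(0) = -4.

f: a_k = 4, 4, 4, 4, 4, 4, 4, 4, 4, 4, …
g: a_k = -1, -1, -5, -9, -29, -65, -181, -441, -1165, -2929, …
h₀=f·g: eliminate ⇒ L₀, order ≤ 1·1.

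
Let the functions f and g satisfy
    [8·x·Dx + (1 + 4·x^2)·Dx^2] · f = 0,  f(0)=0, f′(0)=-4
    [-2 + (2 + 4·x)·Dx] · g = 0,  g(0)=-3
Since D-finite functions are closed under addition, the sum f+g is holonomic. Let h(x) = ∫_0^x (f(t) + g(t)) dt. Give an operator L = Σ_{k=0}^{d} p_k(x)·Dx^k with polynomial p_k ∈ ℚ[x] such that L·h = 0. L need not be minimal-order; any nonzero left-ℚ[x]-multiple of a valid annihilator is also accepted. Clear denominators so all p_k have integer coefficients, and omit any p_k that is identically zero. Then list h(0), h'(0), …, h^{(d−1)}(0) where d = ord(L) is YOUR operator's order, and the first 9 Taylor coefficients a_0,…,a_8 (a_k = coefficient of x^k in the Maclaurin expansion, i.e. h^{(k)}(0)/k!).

L = (-8 - 40·x + 96·x^2 + 96·x^3)·Dx^2 + (-11 - 32·x + 40·x^2 + 384·x^3 + 336·x^4)·Dx^3 + (-1 + 6·x + 24·x^2 + 48·x^3 + 112·x^4 + 96·x^5)·Dx^4  (order 4).
h: a_k = 0, -3, -7/2, 1/2, 23/24, 3/8, -617/240, 9/16, 3403/896, …
ICs: h(0) = 0, h′(0) = -3, h′′(0) = -7, h′′′(0) = 3.

f: a_k = 0, -4, 0, 16/3, 0, -64/5, 0, 256/7, 0, …
g: a_k = -3, -3, 3/2, -3/2, 15/8, -21/8, 63/16, -99/16, 1287/128, …
L₀ := lclm(L_f,L_g); ord L₀ ≤ 2+1.
Integrate: L := L₀·Dx.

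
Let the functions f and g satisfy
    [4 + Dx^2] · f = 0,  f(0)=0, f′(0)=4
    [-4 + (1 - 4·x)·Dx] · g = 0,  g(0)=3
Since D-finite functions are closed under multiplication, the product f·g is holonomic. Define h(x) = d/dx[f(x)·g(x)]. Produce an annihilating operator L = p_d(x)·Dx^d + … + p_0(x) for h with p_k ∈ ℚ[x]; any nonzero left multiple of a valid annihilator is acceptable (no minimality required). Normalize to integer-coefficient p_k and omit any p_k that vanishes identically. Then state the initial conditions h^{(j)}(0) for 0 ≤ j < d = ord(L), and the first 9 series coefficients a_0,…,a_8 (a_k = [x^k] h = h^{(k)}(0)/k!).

L = (-28 - 32·x + 64·x^2) + (-8 + 32·x)·Dx + (1 - 8·x + 16·x^2)·Dx^2  (order 2).
h: a_k = 12, 96, 552, 2944, 14728, 353472/5, 4948592/15, 158354944/105, 101799608/15, …
ICs: h(0) = 12, h′(0) = 96.

f: a_k = 0, 4, 0, -8/3, 0, 8/15, 0, -16/315, 0, …
g: a_k = 3, 12, 48, 192, 768, 3072, 12288, 49152, 196608, …
L₀ := L_f ⊗_s L_g (sym. prod.), ord ≤ 2.
h₀' ⇒ L via d/dx closure of L₀.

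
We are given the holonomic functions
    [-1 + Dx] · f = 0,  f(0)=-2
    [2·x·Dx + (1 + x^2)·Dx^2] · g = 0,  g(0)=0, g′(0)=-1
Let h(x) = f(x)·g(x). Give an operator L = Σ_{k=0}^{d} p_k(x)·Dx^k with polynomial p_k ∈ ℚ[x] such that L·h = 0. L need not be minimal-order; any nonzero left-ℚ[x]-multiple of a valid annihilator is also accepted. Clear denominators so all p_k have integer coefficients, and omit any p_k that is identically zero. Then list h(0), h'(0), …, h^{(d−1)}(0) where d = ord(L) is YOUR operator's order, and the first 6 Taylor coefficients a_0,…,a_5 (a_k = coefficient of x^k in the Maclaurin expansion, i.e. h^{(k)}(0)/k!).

L = (1 - 2·x + x^2) + (-2 + 2·x - 2·x^2)·Dx + (1 + x^2)·Dx^2  (order 2).
h: a_k = 0, 2, 2, 1/3, -1/3, 3/20, …
ICs: h(0) = 0, h′(0) = 2.

f: a_k = -2, -2, -1, -1/3, -1/12, -1/60, …
g: a_k = 0, -1, 0, 1/3, 0, -1/5, …
Product ⇒ symmetric product L₀, ord ≤ 2.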